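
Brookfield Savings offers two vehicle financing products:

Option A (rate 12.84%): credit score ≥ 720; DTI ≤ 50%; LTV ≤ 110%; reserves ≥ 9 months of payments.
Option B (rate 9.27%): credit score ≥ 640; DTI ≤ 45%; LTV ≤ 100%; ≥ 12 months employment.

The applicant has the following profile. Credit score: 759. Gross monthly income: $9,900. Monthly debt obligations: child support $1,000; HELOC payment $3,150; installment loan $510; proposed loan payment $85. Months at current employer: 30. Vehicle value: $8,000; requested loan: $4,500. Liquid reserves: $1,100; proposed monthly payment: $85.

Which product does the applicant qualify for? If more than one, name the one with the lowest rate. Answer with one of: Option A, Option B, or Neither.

Total debts = (1,000 + 3,150 + 510 + 85) = 4,745; DTI = 4,745/9,900 = 47.9%.
LTV = 4,500/8,000 = 56.2%.
Reserves = 1,100/85 = 12.9 months.
Option A: score 759 ≥ 720; DTI 47.9% ≤ 50%; LTV 56.2% ≤ 110%; reserves 12.9 ≥ 9 mo → qualifies.
Option B: score 759 ≥ 640; DTI 47.9% > 45%; LTV 56.2% ≤ 100%; employment 30 ≥ 12 mo → does not qualify.

Option A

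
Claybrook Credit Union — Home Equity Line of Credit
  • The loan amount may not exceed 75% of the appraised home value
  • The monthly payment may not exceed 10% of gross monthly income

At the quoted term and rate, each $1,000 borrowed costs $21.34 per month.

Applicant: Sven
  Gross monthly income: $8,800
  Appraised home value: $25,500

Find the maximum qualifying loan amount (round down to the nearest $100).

Payment cap: 10% × $8,800 = $880/month.
At $21.34 per $1,000, that supports 880/21.34 × 1,000 ≈ $41,237 → $41,200.
LTV cap: 75% × $25,500 = $19,125 → $19,100.
Binding constraint: loan-to-value.

$19,100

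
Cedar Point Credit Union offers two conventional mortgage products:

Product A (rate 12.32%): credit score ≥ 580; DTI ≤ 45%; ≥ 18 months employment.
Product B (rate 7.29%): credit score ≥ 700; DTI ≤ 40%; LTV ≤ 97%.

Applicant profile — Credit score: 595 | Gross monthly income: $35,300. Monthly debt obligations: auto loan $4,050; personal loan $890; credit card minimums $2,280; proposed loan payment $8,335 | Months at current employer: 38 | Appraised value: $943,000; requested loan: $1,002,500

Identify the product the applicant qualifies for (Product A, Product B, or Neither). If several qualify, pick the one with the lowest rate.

Product A

Total debts = (4,050 + 890 + 2,280 + 8,335) = 15,555; DTI = 15,555/35,300 = 44.1%.
LTV = 1,002,500/943,000 = 106.3%.
Product A: score 595 ≥ 580; DTI 44.1% ≤ 45%; employment 38 ≥ 18 mo → qualifies.
Product B: score 595 < 700; DTI 44.1% > 40%; LTV 106.3% > 97% → does not qualify.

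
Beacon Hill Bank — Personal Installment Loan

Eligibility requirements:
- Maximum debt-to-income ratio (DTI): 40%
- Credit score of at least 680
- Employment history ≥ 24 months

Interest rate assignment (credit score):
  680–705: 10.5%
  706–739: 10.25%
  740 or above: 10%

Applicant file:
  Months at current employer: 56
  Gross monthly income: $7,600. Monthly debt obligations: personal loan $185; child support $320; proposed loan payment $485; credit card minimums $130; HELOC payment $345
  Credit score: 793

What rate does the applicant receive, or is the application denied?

Approved at 10%

Credit score 793 ≥ 680 (meets minimum)
Employment 56 ≥ 24 months
Total monthly debts = (185 + 320 + 485 + 130 + 345) = 1,465. DTI = 1,465/7,600 = 19.3% ≤ 40%
All requirements met. Score 793 falls in the 740 or above tier → 10%.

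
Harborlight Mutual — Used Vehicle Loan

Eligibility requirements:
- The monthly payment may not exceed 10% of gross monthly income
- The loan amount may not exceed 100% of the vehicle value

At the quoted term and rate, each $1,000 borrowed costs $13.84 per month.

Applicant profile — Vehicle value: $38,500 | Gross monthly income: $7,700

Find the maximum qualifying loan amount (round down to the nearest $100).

$38,500

Payment cap: 10% × $7,700 = $770/month.
At $13.84 per $1,000, that supports 770/13.84 × 1,000 ≈ $55,635 → $55,600.
LTV cap: 100% × $38,500 = $38,500 → $38,500.
Binding constraint: loan-to-value.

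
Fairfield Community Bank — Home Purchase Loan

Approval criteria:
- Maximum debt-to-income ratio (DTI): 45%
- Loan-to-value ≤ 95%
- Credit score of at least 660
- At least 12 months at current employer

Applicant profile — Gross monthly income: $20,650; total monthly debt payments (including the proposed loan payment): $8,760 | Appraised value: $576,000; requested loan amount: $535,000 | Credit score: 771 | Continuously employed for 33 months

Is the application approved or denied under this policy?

DTI = 8,760/20,650 = 42.4% ≤ 45%
Loan-to-value = 535,000/576,000 = 92.9% — pass (95% max)
Credit score 771 ≥ 660 (meets)
Employment 33 ≥ 12 months
All criteria satisfied.

Approved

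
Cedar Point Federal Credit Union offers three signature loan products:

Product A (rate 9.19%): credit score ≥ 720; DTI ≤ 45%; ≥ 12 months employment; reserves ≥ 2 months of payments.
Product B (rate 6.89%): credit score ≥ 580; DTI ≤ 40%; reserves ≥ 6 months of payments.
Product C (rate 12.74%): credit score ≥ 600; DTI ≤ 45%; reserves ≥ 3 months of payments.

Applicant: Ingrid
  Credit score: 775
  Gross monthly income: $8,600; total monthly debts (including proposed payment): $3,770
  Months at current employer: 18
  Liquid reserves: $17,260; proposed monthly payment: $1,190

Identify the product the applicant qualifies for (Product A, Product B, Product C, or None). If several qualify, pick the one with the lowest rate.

DTI = 3,770/8,600 = 43.8%.
Reserves = 17,260/1,190 = 14.5 months.
Product A: score 775 ≥ 720; DTI 43.8% ≤ 45%; employment 18 ≥ 12 mo; reserves 14.5 ≥ 2 mo → qualifies.
Product B: score 775 ≥ 580; DTI 43.8% > 40%; reserves 14.5 ≥ 6 mo → does not qualify.
Product C: score 775 ≥ 600; DTI 43.8% ≤ 45%; reserves 14.5 ≥ 3 mo → qualifies.
Qualifying: Product A, Product C. Lowest rate is 9.19% → Product A.

Product A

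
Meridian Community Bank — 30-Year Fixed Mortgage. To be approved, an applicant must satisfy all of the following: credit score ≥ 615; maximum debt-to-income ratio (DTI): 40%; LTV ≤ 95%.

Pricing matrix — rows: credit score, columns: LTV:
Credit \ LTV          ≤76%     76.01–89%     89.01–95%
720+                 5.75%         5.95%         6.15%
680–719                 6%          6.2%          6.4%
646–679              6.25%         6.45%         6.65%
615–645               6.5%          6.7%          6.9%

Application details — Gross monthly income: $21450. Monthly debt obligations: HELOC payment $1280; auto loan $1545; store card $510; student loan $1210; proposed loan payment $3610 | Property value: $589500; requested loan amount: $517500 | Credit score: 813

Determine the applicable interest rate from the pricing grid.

5.95%

Credit score 813 ≥ 615; Total monthly debts = (1,280 + 1,545 + 510 + 1,210 + 3,610) = 8,155. DTI = 8,155/21,450 = 38% ≤ 40%
Loan-to-value = 517,500/589,500 = 87.8% — pass (95% max)
Credit 813 → row 720+; LTV 87.8% → column 76.01–89%. Grid cell → 5.95%.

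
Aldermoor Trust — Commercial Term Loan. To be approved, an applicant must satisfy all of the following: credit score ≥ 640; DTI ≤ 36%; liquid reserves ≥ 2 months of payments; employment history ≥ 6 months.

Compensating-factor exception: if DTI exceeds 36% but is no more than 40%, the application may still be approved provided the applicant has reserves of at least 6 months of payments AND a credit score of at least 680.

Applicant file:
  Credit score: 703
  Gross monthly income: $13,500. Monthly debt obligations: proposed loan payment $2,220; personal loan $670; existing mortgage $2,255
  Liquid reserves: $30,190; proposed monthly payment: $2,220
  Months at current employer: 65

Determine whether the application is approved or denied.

Approved

Credit score 703 ≥ 640 (meets base)
Total debts = (2,220 + 670 + 2,255) = 5,145. DTI: 5,145 ÷ 13,500 = 38.1%, over the 36% base limit.
Reserves = 30,190/2,220 = 13.6 months ≥ 2
Employment 65 ≥ 6 months
DTI 38.1% is within the 36%–40% exception band; checking compensating factors.
Override check — reserves: 13.6 mo (ok); score: 703 (ok).
Both override conditions satisfied; DTI exception granted.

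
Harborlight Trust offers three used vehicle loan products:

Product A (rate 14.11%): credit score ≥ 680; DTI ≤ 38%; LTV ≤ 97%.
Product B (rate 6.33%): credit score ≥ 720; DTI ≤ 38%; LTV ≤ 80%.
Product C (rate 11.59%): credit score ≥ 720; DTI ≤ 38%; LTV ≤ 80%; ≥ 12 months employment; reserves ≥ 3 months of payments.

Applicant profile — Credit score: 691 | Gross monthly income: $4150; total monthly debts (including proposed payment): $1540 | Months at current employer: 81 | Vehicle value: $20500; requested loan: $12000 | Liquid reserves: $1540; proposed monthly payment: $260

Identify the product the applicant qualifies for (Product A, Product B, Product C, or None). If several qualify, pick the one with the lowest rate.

DTI = 1,540/4,150 = 37.1%.
LTV = 12,000/20,500 = 58.5%.
Reserves = 1,540/260 = 5.9 months.
Product A: score 691 ≥ 680; DTI 37.1% ≤ 38%; LTV 58.5% ≤ 97% → qualifies.
Product B: score 691 < 720; DTI 37.1% ≤ 38%; LTV 58.5% ≤ 80% → does not qualify.
Product C: score 691 < 720; DTI 37.1% ≤ 38%; LTV 58.5% ≤ 80%; employment 81 ≥ 12 mo; reserves 5.9 ≥ 3 mo → does not qualify.

Product A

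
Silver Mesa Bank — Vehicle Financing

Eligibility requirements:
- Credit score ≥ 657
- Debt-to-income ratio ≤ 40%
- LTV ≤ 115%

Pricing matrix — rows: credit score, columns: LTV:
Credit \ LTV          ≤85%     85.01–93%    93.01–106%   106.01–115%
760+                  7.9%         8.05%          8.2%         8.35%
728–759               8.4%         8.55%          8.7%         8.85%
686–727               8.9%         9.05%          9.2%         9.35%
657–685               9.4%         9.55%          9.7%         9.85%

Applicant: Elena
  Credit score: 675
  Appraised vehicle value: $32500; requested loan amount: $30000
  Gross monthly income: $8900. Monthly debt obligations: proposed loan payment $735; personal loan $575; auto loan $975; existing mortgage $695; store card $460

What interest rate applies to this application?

Credit score 675 ≥ 657; Total monthly debts = (735 + 575 + 975 + 695 + 460) = 3,440. DTI: 3,440 ÷ 8,900 = 38.7%, within the 40% cap
LTV: 30,000 ÷ 32,500 = 92.3%, within 115% cap
Score 675 is in the 657–685 band; LTV 92.3% is in the 85.01–93% band → 9.55%.

9.55%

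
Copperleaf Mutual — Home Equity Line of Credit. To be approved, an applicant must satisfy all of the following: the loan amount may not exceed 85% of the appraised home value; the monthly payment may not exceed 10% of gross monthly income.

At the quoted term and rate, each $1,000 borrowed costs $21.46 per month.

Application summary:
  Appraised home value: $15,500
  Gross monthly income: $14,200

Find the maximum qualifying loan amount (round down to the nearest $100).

Payment cap: 10% × $14,200 = $1,420/month.
At $21.46 per $1,000, that supports 1,420/21.46 × 1,000 ≈ $66,169 → $66,100.
LTV cap: 85% × $15,500 = $13,175 → $13,100.
Binding constraint: loan-to-value.

$13,100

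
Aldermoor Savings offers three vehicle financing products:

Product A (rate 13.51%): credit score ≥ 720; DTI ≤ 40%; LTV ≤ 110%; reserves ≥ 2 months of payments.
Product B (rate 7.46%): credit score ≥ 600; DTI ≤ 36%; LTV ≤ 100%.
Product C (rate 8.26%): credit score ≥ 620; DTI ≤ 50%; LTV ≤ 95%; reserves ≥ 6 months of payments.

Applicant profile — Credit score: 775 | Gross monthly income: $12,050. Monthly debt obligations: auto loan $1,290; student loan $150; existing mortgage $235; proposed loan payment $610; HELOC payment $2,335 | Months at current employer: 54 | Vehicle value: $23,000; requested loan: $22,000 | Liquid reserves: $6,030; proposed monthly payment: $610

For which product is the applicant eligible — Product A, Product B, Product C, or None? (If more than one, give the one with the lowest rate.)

Product A

Total debts = (1,290 + 150 + 235 + 610 + 2,335) = 4,620; DTI = 4,620/12,050 = 38.3%.
LTV = 22,000/23,000 = 95.7%.
Reserves = 6,030/610 = 9.9 months.
Product A: score 775 ≥ 720; DTI 38.3% ≤ 40%; LTV 95.7% ≤ 110%; reserves 9.9 ≥ 2 mo → qualifies.
Product B: score 775 ≥ 600; DTI 38.3% > 36%; LTV 95.7% ≤ 100% → does not qualify.
Product C: score 775 ≥ 620; DTI 38.3% ≤ 50%; LTV 95.7% > 95%; reserves 9.9 ≥ 6 mo → does not qualify.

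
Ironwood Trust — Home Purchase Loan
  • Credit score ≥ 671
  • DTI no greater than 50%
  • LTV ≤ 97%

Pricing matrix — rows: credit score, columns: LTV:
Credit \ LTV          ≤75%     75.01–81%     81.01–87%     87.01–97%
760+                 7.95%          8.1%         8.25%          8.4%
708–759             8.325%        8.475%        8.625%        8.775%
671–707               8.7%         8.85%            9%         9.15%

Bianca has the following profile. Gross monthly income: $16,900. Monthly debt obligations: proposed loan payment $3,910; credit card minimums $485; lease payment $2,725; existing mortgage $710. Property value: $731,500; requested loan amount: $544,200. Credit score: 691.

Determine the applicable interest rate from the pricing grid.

Credit score 691 ≥ 671; Total monthly debts = (3,910 + 485 + 2,725 + 710) = 7,830. DTI: 7,830 ÷ 16,900 = 46.3%, within the 50% cap
LTV: 544,200 ÷ 731,500 = 74.4%, within 97% cap
Row: 691 falls in 671–707. Column: 74.4% falls in ≤75%. Rate = 8.7%.

8.7%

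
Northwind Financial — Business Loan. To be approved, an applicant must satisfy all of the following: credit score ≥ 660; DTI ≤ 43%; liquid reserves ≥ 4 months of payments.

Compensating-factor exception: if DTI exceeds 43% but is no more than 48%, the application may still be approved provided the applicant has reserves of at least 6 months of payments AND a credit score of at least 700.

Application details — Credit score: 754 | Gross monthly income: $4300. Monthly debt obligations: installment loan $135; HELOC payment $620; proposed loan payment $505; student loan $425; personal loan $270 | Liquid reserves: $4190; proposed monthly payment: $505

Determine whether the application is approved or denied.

Approved

Credit score 754 ≥ 660 (meets base)
Total debts = (135 + 620 + 505 + 425 + 270) = 1,955. DTI = 1,955/4,300 = 45.5% > 43% — standard DTI limit exceeded.
Reserves = 4,190/505 = 8.3 months ≥ 4
45.5% falls in the override range (43%–48%), so the compensating-factor test applies.
Reserves 8.3 ≥ 6 months; credit score 754 ≥ 700.
Both compensating conditions met → exception applies.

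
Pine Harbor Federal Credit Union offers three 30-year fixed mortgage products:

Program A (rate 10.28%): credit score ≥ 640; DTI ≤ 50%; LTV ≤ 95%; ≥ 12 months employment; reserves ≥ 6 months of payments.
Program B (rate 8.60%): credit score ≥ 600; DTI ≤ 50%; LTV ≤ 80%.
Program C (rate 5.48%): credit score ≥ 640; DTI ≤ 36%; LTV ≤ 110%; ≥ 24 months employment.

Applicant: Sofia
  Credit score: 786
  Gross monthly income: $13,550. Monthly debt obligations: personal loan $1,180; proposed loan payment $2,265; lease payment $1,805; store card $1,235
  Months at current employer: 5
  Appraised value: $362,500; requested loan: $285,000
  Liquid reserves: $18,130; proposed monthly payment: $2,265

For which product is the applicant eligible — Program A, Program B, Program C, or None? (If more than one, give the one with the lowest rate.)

Total debts = (1,180 + 2,265 + 1,805 + 1,235) = 6,485; DTI = 6,485/13,550 = 47.9%.
LTV = 285,000/362,500 = 78.6%.
Reserves = 18,130/2,265 = 8.0 months.
Program A: score 786 ≥ 640; DTI 47.9% ≤ 50%; LTV 78.6% ≤ 95%; employment 5 < 12 mo; reserves 8.0 ≥ 6 mo → does not qualify.
Program B: score 786 ≥ 600; DTI 47.9% ≤ 50%; LTV 78.6% ≤ 80% → qualifies.
Program C: score 786 ≥ 640; DTI 47.9% > 36%; LTV 78.6% ≤ 110%; employment 5 < 24 mo → does not qualify.

Program B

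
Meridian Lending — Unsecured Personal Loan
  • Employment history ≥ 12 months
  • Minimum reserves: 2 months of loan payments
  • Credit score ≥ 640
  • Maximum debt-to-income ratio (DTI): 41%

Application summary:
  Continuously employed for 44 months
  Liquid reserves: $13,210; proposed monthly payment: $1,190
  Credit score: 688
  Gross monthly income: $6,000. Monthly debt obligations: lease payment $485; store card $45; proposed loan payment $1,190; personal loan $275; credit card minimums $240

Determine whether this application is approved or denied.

Approved

Employment 44 ≥ 12 months
Reserves: 13,210 ÷ 1,190 = 11.1 months (meets 2-month minimum)
Credit score 688 ≥ 640 (meets)
Total monthly debts = (485 + 45 + 1,190 + 275 + 240) = 2,235. DTI = 2,235/6,000 = 37.2% ≤ 41%
All criteria satisfied.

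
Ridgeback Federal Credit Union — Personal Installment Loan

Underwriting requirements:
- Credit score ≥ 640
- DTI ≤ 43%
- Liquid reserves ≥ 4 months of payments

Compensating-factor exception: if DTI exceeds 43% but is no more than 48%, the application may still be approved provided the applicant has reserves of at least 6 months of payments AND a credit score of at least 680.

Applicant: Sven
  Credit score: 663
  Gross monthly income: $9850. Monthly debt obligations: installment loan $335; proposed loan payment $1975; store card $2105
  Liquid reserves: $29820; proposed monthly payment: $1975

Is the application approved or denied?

Denied

Credit score 663 ≥ 640 (meets base)
Total debts = (335 + 1,975 + 2,105) = 4,415. DTI: 4,415 ÷ 9,850 = 44.8%, over the 43% base limit.
Reserves: 29,820 ÷ 1,975 = 15.1 months (meets 4-month minimum)
DTI 44.8% is within the 43%–48% exception band; checking compensating factors.
Reserves 15.1 ≥ 6 months; credit score 663 < 680.
Compensating-factor requirement not fully met.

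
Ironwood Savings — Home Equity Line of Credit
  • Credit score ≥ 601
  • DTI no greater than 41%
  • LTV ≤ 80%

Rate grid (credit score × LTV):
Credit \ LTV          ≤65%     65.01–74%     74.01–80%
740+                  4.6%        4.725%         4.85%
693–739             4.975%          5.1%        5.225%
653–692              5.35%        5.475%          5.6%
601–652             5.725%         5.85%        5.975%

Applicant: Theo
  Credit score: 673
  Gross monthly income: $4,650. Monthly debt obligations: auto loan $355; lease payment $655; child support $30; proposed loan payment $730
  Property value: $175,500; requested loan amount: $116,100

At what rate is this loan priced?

Credit score 673 ≥ 601; Total monthly debts = (355 + 655 + 30 + 730) = 1,770. Debt-to-income = 1,770/4,650 = 38.1% — meets 41% limit
LTV: 116,100 ÷ 175,500 = 66.2%, within 80% cap
Credit 673 → row 653–692; LTV 66.2% → column 65.01–74%. Grid cell → 5.475%.

5.475%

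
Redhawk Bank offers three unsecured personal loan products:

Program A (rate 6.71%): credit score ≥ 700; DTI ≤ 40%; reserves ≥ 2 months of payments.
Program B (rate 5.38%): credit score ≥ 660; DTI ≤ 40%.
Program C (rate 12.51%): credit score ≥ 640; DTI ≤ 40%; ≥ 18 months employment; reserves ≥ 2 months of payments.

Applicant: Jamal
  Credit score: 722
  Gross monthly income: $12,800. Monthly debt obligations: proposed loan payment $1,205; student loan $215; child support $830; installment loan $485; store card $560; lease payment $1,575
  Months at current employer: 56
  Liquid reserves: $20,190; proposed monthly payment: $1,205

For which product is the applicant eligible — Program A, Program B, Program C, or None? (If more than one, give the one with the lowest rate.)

Program B

Total debts = (1,205 + 215 + 830 + 485 + 560 + 1,575) = 4,870; DTI = 4,870/12,800 = 38%.
Reserves = 20,190/1,205 = 16.8 months.
Program A: score 722 ≥ 700; DTI 38% ≤ 40%; reserves 16.8 ≥ 2 mo → qualifies.
Program B: score 722 ≥ 660; DTI 38% ≤ 40% → qualifies.
Program C: score 722 ≥ 640; DTI 38% ≤ 40%; employment 56 ≥ 18 mo; reserves 16.8 ≥ 2 mo → qualifies.
Qualifying: Program A, Program B, Program C. Lowest rate is 5.38% → Program B.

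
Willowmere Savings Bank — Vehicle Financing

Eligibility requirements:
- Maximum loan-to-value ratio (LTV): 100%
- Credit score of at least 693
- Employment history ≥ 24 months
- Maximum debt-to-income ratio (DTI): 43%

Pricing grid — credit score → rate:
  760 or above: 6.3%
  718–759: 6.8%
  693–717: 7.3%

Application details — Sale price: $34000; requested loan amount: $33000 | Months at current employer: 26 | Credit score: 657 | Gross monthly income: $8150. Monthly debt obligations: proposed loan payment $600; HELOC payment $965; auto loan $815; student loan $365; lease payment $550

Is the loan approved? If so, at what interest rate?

Credit score 657 < 693 (below minimum)
Total monthly debts = (600 + 965 + 815 + 365 + 550) = 3,295. DTI: 3,295 ÷ 8,150 = 40.4%, within the 43% cap
Employment 26 ≥ 24 months
LTV = 33,000/34,000 = 97.1% ≤ 100%
Not all requirements met → denied.

Denied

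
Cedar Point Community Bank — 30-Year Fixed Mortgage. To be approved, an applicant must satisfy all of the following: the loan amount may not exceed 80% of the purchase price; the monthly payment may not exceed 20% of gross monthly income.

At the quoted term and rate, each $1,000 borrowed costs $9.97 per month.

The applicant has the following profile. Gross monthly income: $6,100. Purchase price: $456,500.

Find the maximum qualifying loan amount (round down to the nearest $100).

Payment cap: 20% × $6,100 = $1,220/month.
At $9.97 per $1,000, that supports 1,220/9.97 × 1,000 ≈ $122,367 → $122,300.
LTV cap: 80% × $456,500 = $365,200 → $365,200.
Binding constraint: payment-to-income.

$122,300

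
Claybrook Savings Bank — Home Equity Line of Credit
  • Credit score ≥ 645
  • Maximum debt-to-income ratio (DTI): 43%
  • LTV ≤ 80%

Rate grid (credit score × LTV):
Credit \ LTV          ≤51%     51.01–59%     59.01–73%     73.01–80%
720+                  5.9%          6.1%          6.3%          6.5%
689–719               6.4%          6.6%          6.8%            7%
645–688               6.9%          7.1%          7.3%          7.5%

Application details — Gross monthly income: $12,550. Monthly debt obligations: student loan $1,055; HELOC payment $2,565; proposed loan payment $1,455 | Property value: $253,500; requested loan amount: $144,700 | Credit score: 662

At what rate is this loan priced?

7.1%

Credit score 662 ≥ 645; Total monthly debts = (1,055 + 2,565 + 1,455) = 5,075. Debt-to-income = 5,075/12,550 = 40.4% — meets 43% limit
LTV = 144,700/253,500 = 57.1% ≤ 80%
Row: 662 falls in 645–688. Column: 57.1% falls in 51.01–59%. Rate = 7.1%.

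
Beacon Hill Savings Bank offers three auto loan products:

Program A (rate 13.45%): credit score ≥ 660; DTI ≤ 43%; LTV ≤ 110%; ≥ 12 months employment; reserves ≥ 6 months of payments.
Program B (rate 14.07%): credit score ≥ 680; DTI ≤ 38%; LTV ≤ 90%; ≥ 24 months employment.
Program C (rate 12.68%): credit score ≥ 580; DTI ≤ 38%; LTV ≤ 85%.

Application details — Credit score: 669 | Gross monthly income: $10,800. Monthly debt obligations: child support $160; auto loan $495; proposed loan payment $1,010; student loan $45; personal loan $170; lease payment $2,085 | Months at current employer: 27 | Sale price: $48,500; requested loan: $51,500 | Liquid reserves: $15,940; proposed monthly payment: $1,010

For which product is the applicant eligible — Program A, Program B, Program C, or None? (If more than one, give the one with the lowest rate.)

Total debts = (160 + 495 + 1,010 + 45 + 170 + 2,085) = 3,965; DTI = 3,965/10,800 = 36.7%.
LTV = 51,500/48,500 = 106.2%.
Reserves = 15,940/1,010 = 15.8 months.
Program A: score 669 ≥ 660; DTI 36.7% ≤ 43%; LTV 106.2% ≤ 110%; employment 27 ≥ 12 mo; reserves 15.8 ≥ 6 mo → qualifies.
Program B: score 669 < 680; DTI 36.7% ≤ 38%; LTV 106.2% > 90%; employment 27 ≥ 24 mo → does not qualify.
Program C: score 669 ≥ 580; DTI 36.7% ≤ 38%; LTV 106.2% > 85% → does not qualify.

Program A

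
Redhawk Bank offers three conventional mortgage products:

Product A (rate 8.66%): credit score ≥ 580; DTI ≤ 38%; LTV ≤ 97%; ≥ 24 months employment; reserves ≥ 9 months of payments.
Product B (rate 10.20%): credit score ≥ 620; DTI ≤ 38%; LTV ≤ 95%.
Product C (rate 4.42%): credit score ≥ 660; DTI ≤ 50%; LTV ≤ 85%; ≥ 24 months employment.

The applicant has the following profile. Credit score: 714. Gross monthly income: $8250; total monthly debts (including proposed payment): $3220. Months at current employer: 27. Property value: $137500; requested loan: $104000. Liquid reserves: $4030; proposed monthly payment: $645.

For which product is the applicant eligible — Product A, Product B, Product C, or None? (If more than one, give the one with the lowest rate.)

DTI = 3,220/8,250 = 39%.
LTV = 104,000/137,500 = 75.6%.
Reserves = 4,030/645 = 6.2 months.
Product A: score 714 ≥ 580; DTI 39% > 38%; LTV 75.6% ≤ 97%; employment 27 ≥ 24 mo; reserves 6.2 < 9 mo → does not qualify.
Product B: score 714 ≥ 620; DTI 39% > 38%; LTV 75.6% ≤ 95% → does not qualify.
Product C: score 714 ≥ 660; DTI 39% ≤ 50%; LTV 75.6% ≤ 85%; employment 27 ≥ 24 mo → qualifies.

Product C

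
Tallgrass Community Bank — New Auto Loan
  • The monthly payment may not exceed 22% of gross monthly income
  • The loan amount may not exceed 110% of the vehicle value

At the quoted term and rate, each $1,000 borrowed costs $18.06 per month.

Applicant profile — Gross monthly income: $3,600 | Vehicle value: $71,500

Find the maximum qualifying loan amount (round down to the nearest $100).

$43,800

Payment cap: 22% × $3,600 = $792/month.
At $18.06 per $1,000, that supports 792/18.06 × 1,000 ≈ $43,853 → $43,800.
LTV cap: 110% × $71,500 = $78,650 → $78,600.
Binding constraint: payment-to-income.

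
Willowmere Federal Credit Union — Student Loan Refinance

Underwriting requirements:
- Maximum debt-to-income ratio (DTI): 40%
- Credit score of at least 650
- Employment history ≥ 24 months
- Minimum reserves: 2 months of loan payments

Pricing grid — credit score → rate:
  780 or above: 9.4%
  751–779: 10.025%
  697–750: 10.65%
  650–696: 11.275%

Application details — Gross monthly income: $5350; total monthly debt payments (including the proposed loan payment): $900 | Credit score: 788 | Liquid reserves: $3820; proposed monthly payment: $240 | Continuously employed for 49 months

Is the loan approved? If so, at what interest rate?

Credit score 788 ≥ 650 (meets minimum)
Reserves: 3,820 ÷ 240 = 15.9 months (meets 2-month minimum)
Employment 49 ≥ 24 months
Debt-to-income = 900/5,350 = 16.8% — meets 40% limit
All requirements met. Score 788 falls in the 780 or above tier → 9.4%.

Approved at 9.4%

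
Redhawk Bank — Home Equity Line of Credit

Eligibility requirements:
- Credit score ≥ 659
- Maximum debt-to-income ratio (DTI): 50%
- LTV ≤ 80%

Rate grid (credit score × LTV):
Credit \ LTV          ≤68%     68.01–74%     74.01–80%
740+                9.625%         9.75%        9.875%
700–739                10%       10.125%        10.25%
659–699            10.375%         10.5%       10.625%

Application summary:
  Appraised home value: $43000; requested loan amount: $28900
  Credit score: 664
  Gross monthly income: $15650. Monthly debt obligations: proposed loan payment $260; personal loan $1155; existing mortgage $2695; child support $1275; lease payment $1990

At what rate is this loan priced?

Credit score 664 ≥ 659; Total monthly debts = (260 + 1,155 + 2,695 + 1,275 + 1,990) = 7,375. Debt-to-income = 7,375/15,650 = 47.1% — meets 50% limit
LTV = 28,900/43,000 = 67.2% ≤ 80%
Row: 664 falls in 659–699. Column: 67.2% falls in ≤68%. Rate = 10.375%.

10.375%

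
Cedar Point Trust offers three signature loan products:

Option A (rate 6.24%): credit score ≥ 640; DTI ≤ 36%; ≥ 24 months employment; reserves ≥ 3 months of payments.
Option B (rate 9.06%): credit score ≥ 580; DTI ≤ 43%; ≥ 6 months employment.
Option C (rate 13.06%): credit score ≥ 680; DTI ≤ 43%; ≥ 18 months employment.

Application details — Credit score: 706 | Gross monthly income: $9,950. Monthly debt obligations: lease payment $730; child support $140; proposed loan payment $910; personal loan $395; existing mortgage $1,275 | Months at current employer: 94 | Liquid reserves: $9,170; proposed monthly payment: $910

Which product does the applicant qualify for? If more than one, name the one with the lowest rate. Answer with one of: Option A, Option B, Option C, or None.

Total debts = (730 + 140 + 910 + 395 + 1,275) = 3,450; DTI = 3,450/9,950 = 34.7%.
Reserves = 9,170/910 = 10.1 months.
Option A: score 706 ≥ 640; DTI 34.7% ≤ 36%; employment 94 ≥ 24 mo; reserves 10.1 ≥ 3 mo → qualifies.
Option B: score 706 ≥ 580; DTI 34.7% ≤ 43%; employment 94 ≥ 6 mo → qualifies.
Option C: score 706 ≥ 680; DTI 34.7% ≤ 43%; employment 94 ≥ 18 mo → qualifies.
Qualifying: Option A, Option B, Option C. Lowest rate is 6.24% → Option A.

Option A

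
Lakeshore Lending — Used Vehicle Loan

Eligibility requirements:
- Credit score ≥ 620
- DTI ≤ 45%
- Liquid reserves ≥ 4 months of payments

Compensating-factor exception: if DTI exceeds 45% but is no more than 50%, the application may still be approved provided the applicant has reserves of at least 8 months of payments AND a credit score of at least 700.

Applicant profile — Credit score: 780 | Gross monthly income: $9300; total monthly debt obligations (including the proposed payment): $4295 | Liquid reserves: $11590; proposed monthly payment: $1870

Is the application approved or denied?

Denied

Credit score 780 ≥ 620 (meets base)
DTI: 4,295 ÷ 9,300 = 46.2%, over the 45% base limit.
Liquid reserves cover 11,590/1,870 = 6.2 months — ≥ 4 required
DTI 46.2% is within the 45%–50% exception band; checking compensating factors.
Override check — reserves: 6.2 mo (short of 8); score: 780 (ok).
Compensating-factor requirement not fully met.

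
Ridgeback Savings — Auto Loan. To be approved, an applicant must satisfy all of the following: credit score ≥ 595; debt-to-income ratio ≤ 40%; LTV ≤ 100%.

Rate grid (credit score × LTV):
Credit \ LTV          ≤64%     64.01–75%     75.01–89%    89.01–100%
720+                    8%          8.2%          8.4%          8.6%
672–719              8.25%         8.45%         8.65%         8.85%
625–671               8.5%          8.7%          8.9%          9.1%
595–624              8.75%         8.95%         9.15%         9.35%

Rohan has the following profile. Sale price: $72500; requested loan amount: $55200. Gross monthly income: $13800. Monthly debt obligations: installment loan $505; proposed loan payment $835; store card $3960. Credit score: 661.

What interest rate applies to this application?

8.9%

Credit score 661 ≥ 595; Total monthly debts = (505 + 835 + 3,960) = 5,300. DTI = 5,300/13,800 = 38.4% ≤ 40%
LTV = 55,200/72,500 = 76.1% ≤ 100%
Score 661 is in the 625–671 band; LTV 76.1% is in the 75.01–89% band → 8.9%.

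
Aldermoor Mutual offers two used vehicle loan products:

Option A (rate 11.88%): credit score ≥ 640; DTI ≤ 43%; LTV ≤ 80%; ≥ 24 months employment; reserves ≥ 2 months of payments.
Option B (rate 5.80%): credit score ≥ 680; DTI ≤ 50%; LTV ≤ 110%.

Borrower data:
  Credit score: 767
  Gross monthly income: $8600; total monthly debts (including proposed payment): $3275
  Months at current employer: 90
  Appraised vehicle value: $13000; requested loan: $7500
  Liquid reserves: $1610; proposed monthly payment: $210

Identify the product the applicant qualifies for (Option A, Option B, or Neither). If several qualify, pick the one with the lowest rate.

DTI = 3,275/8,600 = 38.1%.
LTV = 7,500/13,000 = 57.7%.
Reserves = 1,610/210 = 7.7 months.
Option A: score 767 ≥ 640; DTI 38.1% ≤ 43%; LTV 57.7% ≤ 80%; employment 90 ≥ 24 mo; reserves 7.7 ≥ 2 mo → qualifies.
Option B: score 767 ≥ 680; DTI 38.1% ≤ 50%; LTV 57.7% ≤ 110% → qualifies.
Qualifying: Option A, Option B. Lowest rate is 5.80% → Option B.

Option B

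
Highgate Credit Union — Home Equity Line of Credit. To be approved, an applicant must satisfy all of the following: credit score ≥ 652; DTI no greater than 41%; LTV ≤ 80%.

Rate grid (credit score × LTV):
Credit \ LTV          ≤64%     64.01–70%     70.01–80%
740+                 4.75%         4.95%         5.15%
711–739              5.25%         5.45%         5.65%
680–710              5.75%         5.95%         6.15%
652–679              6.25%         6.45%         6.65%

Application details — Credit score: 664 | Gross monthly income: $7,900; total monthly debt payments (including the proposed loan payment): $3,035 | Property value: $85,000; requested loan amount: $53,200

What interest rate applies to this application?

Credit score 664 ≥ 652; DTI: 3,035 ÷ 7,900 = 38.4%, within the 41% cap
LTV = 53,200/85,000 = 62.6% ≤ 80%
Row: 664 falls in 652–679. Column: 62.6% falls in ≤64%. Rate = 6.25%.

6.25%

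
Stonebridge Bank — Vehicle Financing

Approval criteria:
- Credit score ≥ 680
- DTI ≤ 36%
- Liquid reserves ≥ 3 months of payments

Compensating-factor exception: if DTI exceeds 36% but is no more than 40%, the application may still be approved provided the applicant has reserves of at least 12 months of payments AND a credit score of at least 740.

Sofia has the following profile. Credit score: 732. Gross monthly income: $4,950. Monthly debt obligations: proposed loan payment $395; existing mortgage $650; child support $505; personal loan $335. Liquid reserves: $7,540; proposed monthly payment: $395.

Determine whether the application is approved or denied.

Credit score 732 ≥ 680 (meets base)
Total debts = (395 + 650 + 505 + 335) = 1,885. DTI = 1,885/4,950 = 38.1% > 36% — standard DTI limit exceeded.
Reserves: 7,540 ÷ 395 = 19.1 months (meets 3-month minimum)
38.1% falls in the override range (36%–40%), so the compensating-factor test applies.
Override check — reserves: 19.1 mo (ok); score: 732 (below 740).
Compensating-factor requirement not fully met.

Denied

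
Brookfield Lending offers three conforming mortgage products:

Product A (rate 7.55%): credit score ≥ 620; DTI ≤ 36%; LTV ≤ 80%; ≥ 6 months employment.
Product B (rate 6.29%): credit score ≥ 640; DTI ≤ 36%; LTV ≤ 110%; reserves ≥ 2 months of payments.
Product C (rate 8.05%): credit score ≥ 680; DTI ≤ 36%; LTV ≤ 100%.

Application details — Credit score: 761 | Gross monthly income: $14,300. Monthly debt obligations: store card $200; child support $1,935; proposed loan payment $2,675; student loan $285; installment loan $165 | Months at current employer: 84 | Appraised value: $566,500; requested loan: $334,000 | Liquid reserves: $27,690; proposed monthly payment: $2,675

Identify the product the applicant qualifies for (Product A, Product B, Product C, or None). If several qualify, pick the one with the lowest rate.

None

Total debts = (200 + 1,935 + 2,675 + 285 + 165) = 5,260; DTI = 5,260/14,300 = 36.8%.
LTV = 334,000/566,500 = 59%.
Reserves = 27,690/2,675 = 10.4 months.
Product A: score 761 ≥ 620; DTI 36.8% > 36%; LTV 59% ≤ 80%; employment 84 ≥ 6 mo → does not qualify.
Product B: score 761 ≥ 640; DTI 36.8% > 36%; LTV 59% ≤ 110%; reserves 10.4 ≥ 2 mo → does not qualify.
Product C: score 761 ≥ 680; DTI 36.8% > 36%; LTV 59% ≤ 100% → does not qualify.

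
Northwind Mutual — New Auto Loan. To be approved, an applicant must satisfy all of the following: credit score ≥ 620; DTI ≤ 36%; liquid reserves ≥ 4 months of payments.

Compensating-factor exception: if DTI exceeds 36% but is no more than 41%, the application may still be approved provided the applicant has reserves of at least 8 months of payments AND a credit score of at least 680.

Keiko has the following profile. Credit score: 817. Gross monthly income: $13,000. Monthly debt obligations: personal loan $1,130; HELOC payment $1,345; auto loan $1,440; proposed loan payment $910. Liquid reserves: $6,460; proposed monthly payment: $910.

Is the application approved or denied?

Denied

Credit score 817 ≥ 620 (meets base)
Total debts = (1,130 + 1,345 + 1,440 + 910) = 4,825. DTI = 4,825/13,000 = 37.1% > 36% — standard DTI limit exceeded.
Liquid reserves cover 6,460/910 = 7.1 months — ≥ 4 required
DTI 37.1% is within the 36%–41% exception band; checking compensating factors.
Override check — reserves: 7.1 mo (short of 8); score: 817 (ok).
Override conditions not both satisfied; exception does not apply.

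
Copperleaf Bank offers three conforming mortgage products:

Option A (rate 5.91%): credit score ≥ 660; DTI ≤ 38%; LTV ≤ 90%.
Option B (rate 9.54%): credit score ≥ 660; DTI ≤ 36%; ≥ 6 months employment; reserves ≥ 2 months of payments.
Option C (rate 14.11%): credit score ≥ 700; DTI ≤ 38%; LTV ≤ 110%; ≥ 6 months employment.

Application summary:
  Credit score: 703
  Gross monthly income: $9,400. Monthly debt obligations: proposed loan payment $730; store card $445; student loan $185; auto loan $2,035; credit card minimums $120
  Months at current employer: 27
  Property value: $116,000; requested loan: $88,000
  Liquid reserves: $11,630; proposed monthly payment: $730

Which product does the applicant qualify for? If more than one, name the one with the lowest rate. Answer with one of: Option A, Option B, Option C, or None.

Option A

Total debts = (730 + 445 + 185 + 2,035 + 120) = 3,515; DTI = 3,515/9,400 = 37.4%.
LTV = 88,000/116,000 = 75.9%.
Reserves = 11,630/730 = 15.9 months.
Option A: score 703 ≥ 660; DTI 37.4% ≤ 38%; LTV 75.9% ≤ 90% → qualifies.
Option B: score 703 ≥ 660; DTI 37.4% > 36%; employment 27 ≥ 6 mo; reserves 15.9 ≥ 2 mo → does not qualify.
Option C: score 703 ≥ 700; DTI 37.4% ≤ 38%; LTV 75.9% ≤ 110%; employment 27 ≥ 6 mo → qualifies.
Qualifying: Option A, Option C. Lowest rate is 5.91% → Option A.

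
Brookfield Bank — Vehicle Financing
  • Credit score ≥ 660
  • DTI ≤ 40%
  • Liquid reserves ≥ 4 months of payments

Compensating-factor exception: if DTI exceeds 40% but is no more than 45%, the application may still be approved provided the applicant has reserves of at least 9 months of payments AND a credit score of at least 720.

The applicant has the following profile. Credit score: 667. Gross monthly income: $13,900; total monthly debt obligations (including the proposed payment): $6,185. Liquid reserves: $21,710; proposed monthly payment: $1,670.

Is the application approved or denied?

Credit score 667 ≥ 660 (meets base)
DTI: 6,185 ÷ 13,900 = 44.5%, over the 40% base limit.
Liquid reserves cover 21,710/1,670 = 13.0 months — ≥ 4 required
DTI 44.5% is within the 40%–45% exception band; checking compensating factors.
Reserves 13.0 ≥ 9 months; credit score 667 < 720.
Compensating-factor requirement not fully met.

Denied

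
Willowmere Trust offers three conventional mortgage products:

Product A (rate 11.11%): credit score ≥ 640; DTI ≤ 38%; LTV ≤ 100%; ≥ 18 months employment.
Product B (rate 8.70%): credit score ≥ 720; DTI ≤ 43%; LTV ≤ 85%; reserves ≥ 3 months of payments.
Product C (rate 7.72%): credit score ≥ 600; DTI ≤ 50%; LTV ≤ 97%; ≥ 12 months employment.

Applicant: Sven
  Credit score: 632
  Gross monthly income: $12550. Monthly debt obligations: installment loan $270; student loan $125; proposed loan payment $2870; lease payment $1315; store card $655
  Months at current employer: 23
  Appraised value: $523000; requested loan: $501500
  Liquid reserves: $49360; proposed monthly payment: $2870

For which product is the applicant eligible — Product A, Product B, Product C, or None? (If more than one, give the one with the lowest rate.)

Total debts = (270 + 125 + 2,870 + 1,315 + 655) = 5,235; DTI = 5,235/12,550 = 41.7%.
LTV = 501,500/523,000 = 95.9%.
Reserves = 49,360/2,870 = 17.2 months.
Product A: score 632 < 640; DTI 41.7% > 38%; LTV 95.9% ≤ 100%; employment 23 ≥ 18 mo → does not qualify.
Product B: score 632 < 720; DTI 41.7% ≤ 43%; LTV 95.9% > 85%; reserves 17.2 ≥ 3 mo → does not qualify.
Product C: score 632 ≥ 600; DTI 41.7% ≤ 50%; LTV 95.9% ≤ 97%; employment 23 ≥ 12 mo → qualifies.

Product C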